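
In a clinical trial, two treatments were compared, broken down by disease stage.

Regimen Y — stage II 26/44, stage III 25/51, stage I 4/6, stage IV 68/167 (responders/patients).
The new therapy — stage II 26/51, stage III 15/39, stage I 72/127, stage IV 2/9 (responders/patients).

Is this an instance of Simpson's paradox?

Yes

Stage II: Regimen Y 26/44 = 59.1%, the new therapy 26/51 = 51.0% → Regimen Y
Stage III: Regimen Y 25/51 = 49.0%, the new therapy 15/39 = 38.5% → Regimen Y
Stage I: Regimen Y 4/6 = 66.7%, the new therapy 72/127 = 56.7% → Regimen Y
Stage IV: Regimen Y 68/167 = 40.7%, the new therapy 2/9 = 22.2% → Regimen Y
Overall: Regimen Y 123/268 = 45.9%, the new therapy 115/226 = 50.9% → the new therapy
Regimen Y wins each disease group but the new therapy wins overall — the comparison reverses. Regimen Y's patients skew toward stage IV, which has a lower base rate.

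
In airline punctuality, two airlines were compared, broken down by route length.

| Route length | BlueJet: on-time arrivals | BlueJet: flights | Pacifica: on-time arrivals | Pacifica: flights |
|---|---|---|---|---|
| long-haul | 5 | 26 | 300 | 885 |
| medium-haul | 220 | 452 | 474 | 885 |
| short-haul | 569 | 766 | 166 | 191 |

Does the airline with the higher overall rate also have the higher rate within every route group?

Long-haul: BlueJet 5/26 = 19.2%, Pacifica 300/885 = 33.9% → Pacifica
Medium-haul: BlueJet 220/452 = 48.7%, Pacifica 474/885 = 53.6% → Pacifica
Short-haul: BlueJet 569/766 = 74.3%, Pacifica 166/191 = 86.9% → Pacifica
Overall: BlueJet 794/1244 = 63.8%, Pacifica 940/1961 = 47.9% → BlueJet
Pacifica wins each route group but BlueJet wins overall — the comparison reverses. Pacifica's flights skew toward long-haul, which has a lower base rate.

No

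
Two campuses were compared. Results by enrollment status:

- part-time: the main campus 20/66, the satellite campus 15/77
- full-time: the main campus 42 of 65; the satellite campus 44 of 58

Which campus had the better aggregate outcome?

the main campus

Part-time: the main campus 20/66 = 30.3%, the satellite campus 15/77 = 19.5% → the main campus
Full-time: the main campus 42/65 = 64.6%, the satellite campus 44/58 = 75.9% → the satellite campus
Overall: the main campus 62/131 = 47.3%, the satellite campus 59/135 = 43.7% → the main campus
(Neither sweeps every enrollment group, but the main campus has the higher pooled rate.)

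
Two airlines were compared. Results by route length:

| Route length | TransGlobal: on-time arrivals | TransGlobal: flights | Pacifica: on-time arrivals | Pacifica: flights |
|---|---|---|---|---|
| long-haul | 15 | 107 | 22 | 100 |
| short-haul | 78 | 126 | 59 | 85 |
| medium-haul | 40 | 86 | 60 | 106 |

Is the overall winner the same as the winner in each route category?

Yes

Long-haul: TransGlobal 15/107 = 14.0%, Pacifica 22/100 = 22.0% → Pacifica
Short-haul: TransGlobal 78/126 = 61.9%, Pacifica 59/85 = 69.4% → Pacifica
Medium-haul: TransGlobal 40/86 = 46.5%, Pacifica 60/106 = 56.6% → Pacifica
Overall: TransGlobal 133/319 = 41.7%, Pacifica 141/291 = 48.5% → Pacifica
Pacifica wins overall and in every route group — no reversal.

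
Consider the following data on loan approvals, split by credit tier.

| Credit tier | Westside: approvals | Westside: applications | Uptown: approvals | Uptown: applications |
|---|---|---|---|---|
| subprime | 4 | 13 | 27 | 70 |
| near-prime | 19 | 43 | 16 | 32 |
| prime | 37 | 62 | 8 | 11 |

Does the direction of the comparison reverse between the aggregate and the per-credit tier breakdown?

Yes

Subprime: Westside 4/13 = 30.8%, Uptown 27/70 = 38.6% → Uptown
Near-prime: Westside 19/43 = 44.2%, Uptown 16/32 = 50.0% → Uptown
Prime: Westside 37/62 = 59.7%, Uptown 8/11 = 72.7% → Uptown
Overall: Westside 60/118 = 50.8%, Uptown 51/113 = 45.1% → Westside
Uptown wins each credit group but Westside wins overall — the comparison reverses. Uptown's applications skew toward subprime, which has a lower base rate.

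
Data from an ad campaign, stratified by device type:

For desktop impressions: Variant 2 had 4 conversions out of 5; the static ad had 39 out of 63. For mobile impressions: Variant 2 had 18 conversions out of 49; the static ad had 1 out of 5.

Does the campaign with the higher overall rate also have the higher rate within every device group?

Desktop: Variant 2 4/5 = 80.0%, the static ad 39/63 = 61.9% → Variant 2
Mobile: Variant 2 18/49 = 36.7%, the static ad 1/5 = 20.0% → Variant 2
Overall: Variant 2 22/54 = 40.7%, the static ad 40/68 = 58.8% → the static ad
Variant 2 wins each device group but the static ad wins overall — the comparison reverses. Variant 2's impressions skew toward mobile, which has a lower base rate.

No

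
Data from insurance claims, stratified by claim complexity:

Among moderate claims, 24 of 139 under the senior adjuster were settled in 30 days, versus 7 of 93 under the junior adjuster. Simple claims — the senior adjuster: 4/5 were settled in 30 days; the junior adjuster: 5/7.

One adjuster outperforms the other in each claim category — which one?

the senior adjuster

Moderate: the senior adjuster 24/139 = 17.3%, the junior adjuster 7/93 = 7.5% → the senior adjuster
Simple: the senior adjuster 4/5 = 80.0%, the junior adjuster 5/7 = 71.4% → the senior adjuster
The senior adjuster has the higher rate in both groups.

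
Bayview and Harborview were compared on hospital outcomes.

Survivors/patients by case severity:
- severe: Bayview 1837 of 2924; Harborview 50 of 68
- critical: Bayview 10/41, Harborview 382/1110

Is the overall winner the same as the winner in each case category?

Severe: Bayview 1837/2924 = 62.8%, Harborview 50/68 = 73.5% → Harborview
Critical: Bayview 10/41 = 24.4%, Harborview 382/1110 = 34.4% → Harborview
Overall: Bayview 1847/2965 = 62.3%, Harborview 432/1178 = 36.7% → Bayview
Harborview wins each case group but Bayview wins overall — the comparison reverses. Harborview's patients skew toward critical, which has a lower base rate.

No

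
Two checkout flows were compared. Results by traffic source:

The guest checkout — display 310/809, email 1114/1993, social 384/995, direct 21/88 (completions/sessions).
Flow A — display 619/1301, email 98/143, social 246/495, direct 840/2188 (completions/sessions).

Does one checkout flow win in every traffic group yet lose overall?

Display: the guest checkout 310/809 = 38.3%, Flow A 619/1301 = 47.6% → Flow A
Email: the guest checkout 1114/1993 = 55.9%, Flow A 98/143 = 68.5% → Flow A
Social: the guest checkout 384/995 = 38.6%, Flow A 246/495 = 49.7% → Flow A
Direct: the guest checkout 21/88 = 23.9%, Flow A 840/2188 = 38.4% → Flow A
Overall: the guest checkout 1829/3885 = 47.1%, Flow A 1803/4127 = 43.7% → the guest checkout
Flow A wins each traffic group but the guest checkout wins overall — the comparison reverses. Flow A's sessions skew toward direct, which has a lower base rate.

Yes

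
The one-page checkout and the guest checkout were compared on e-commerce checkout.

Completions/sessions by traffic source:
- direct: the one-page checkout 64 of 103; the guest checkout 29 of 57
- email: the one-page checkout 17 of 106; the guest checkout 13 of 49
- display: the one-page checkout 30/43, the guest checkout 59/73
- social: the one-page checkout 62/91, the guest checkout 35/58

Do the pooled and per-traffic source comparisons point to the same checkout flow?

Direct: the one-page checkout 64/103 = 62.1%, the guest checkout 29/57 = 50.9% → the one-page checkout
Email: the one-page checkout 17/106 = 16.0%, the guest checkout 13/49 = 26.5% → the guest checkout
Display: the one-page checkout 30/43 = 69.8%, the guest checkout 59/73 = 80.8% → the guest checkout
Social: the one-page checkout 62/91 = 68.1%, the guest checkout 35/58 = 60.3% → the one-page checkout
Overall: the one-page checkout 173/343 = 50.4%, the guest checkout 136/237 = 57.4% → the guest checkout
Neither sweeps: the one-page checkout wins 2 of 4 groups, the guest checkout wins 2. The guest checkout wins overall but not every group — no Simpson reversal.

No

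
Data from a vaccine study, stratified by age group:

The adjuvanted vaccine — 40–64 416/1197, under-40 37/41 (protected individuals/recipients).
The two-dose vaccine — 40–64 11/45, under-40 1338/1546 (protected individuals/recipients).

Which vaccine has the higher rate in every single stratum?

the adjuvanted vaccine

40–64: the adjuvanted vaccine 416/1197 = 34.8%, the two-dose vaccine 11/45 = 24.4% → the adjuvanted vaccine
Under-40: the adjuvanted vaccine 37/41 = 90.2%, the two-dose vaccine 1338/1546 = 86.5% → the adjuvanted vaccine
The adjuvanted vaccine has the higher rate in both groups.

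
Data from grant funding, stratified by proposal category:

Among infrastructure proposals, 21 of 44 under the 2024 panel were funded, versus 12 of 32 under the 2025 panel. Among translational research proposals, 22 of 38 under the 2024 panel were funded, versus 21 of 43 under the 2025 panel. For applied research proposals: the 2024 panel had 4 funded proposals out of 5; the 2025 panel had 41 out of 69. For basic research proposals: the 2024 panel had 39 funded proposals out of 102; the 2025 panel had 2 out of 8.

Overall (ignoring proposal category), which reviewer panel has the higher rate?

the 2025 panel

Infrastructure: the 2024 panel 21/44 = 47.7%, the 2025 panel 12/32 = 37.5% → the 2024 panel
Translational research: the 2024 panel 22/38 = 57.9%, the 2025 panel 21/43 = 48.8% → the 2024 panel
Applied research: the 2024 panel 4/5 = 80.0%, the 2025 panel 41/69 = 59.4% → the 2024 panel
Basic research: the 2024 panel 39/102 = 38.2%, the 2025 panel 2/8 = 25.0% → the 2024 panel
Overall: the 2024 panel 86/189 = 45.5%, the 2025 panel 76/152 = 50.0% → the 2025 panel
(The 2024 panel wins every proposal group but the 2025 panel wins overall — the 2024 panel's proposals skew toward the low-rate basic research group.)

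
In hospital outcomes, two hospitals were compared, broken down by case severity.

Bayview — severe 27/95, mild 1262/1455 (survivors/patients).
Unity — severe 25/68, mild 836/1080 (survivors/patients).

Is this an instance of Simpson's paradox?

No

Severe: Bayview 27/95 = 28.4%, Unity 25/68 = 36.8% → Unity
Mild: Bayview 1262/1455 = 86.7%, Unity 836/1080 = 77.4% → Bayview
Overall: Bayview 1289/1550 = 83.2%, Unity 861/1148 = 75.0% → Bayview
Neither sweeps: Bayview wins 1 of 2 groups, Unity wins 1. Bayview wins overall but not every group — no Simpson reversal.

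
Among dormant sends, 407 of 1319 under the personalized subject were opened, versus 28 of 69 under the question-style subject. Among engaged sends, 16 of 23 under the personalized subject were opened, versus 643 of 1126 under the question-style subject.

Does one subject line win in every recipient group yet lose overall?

Dormant: the personalized subject 407/1319 = 30.9%, the question-style subject 28/69 = 40.6% → the question-style subject
Engaged: the personalized subject 16/23 = 69.6%, the question-style subject 643/1126 = 57.1% → the personalized subject
Overall: the personalized subject 423/1342 = 31.5%, the question-style subject 671/1195 = 56.2% → the question-style subject
Neither sweeps: the personalized subject wins 1 of 2 groups, the question-style subject wins 1. The question-style subject wins overall but not every group — no Simpson reversal.

No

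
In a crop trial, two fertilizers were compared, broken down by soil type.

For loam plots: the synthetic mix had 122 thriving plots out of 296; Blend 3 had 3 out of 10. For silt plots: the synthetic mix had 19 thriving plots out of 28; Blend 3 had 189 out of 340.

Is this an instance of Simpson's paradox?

Yes

Loam: the synthetic mix 122/296 = 41.2%, Blend 3 3/10 = 30.0% → the synthetic mix
Silt: the synthetic mix 19/28 = 67.9%, Blend 3 189/340 = 55.6% → the synthetic mix
Overall: the synthetic mix 141/324 = 43.5%, Blend 3 192/350 = 54.9% → Blend 3
The synthetic mix wins each soil group but Blend 3 wins overall — the comparison reverses. The synthetic mix's plots skew toward loam, which has a lower base rate.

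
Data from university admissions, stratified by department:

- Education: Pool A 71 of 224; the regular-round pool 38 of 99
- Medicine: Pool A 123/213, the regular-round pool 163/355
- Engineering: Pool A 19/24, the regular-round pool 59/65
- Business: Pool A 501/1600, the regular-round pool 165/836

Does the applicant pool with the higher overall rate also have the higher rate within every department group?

Education: Pool A 71/224 = 31.7%, the regular-round pool 38/99 = 38.4% → the regular-round pool
Medicine: Pool A 123/213 = 57.7%, the regular-round pool 163/355 = 45.9% → Pool A
Engineering: Pool A 19/24 = 79.2%, the regular-round pool 59/65 = 90.8% → the regular-round pool
Business: Pool A 501/1600 = 31.3%, the regular-round pool 165/836 = 19.7% → Pool A
Overall: Pool A 714/2061 = 34.6%, the regular-round pool 425/1355 = 31.4% → Pool A
Neither sweeps: Pool A wins 2 of 4 groups, the regular-round pool wins 2. Pool A wins overall but not every group — no Simpson reversal.

No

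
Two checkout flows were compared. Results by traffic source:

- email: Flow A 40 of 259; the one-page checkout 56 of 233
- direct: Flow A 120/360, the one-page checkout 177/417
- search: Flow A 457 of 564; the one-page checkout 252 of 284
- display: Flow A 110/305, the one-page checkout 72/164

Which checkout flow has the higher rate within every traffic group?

Email: Flow A 40/259 = 15.4%, the one-page checkout 56/233 = 24.0% → the one-page checkout
Direct: Flow A 120/360 = 33.3%, the one-page checkout 177/417 = 42.4% → the one-page checkout
Search: Flow A 457/564 = 81.0%, the one-page checkout 252/284 = 88.7% → the one-page checkout
Display: Flow A 110/305 = 36.1%, the one-page checkout 72/164 = 43.9% → the one-page checkout
The one-page checkout has the higher rate in all 4 groups.

the one-page checkout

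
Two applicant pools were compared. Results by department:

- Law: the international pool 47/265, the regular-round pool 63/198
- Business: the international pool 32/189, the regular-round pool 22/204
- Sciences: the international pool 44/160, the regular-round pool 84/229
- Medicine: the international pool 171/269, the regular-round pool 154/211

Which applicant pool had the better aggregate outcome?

the regular-round pool

Law: the international pool 47/265 = 17.7%, the regular-round pool 63/198 = 31.8% → the regular-round pool
Business: the international pool 32/189 = 16.9%, the regular-round pool 22/204 = 10.8% → the international pool
Sciences: the international pool 44/160 = 27.5%, the regular-round pool 84/229 = 36.7% → the regular-round pool
Medicine: the international pool 171/269 = 63.6%, the regular-round pool 154/211 = 73.0% → the regular-round pool
Overall: the international pool 294/883 = 33.3%, the regular-round pool 323/842 = 38.4% → the regular-round pool
(Neither sweeps every department group, but the regular-round pool has the higher pooled rate.)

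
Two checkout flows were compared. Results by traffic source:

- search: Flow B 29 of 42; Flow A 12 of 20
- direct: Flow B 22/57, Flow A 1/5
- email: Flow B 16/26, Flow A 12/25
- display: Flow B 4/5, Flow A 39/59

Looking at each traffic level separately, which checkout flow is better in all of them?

Flow B

Search: Flow B 29/42 = 69.0%, Flow A 12/20 = 60.0% → Flow B
Direct: Flow B 22/57 = 38.6%, Flow A 1/5 = 20.0% → Flow B
Email: Flow B 16/26 = 61.5%, Flow A 12/25 = 48.0% → Flow B
Display: Flow B 4/5 = 80.0%, Flow A 39/59 = 66.1% → Flow B
Flow B has the higher rate in all 4 groups.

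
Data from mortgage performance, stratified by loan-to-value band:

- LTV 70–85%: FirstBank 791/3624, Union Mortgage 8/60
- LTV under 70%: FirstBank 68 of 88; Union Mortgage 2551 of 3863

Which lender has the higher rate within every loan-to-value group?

FirstBank

LTV 70–85%: FirstBank 791/3624 = 21.8%, Union Mortgage 8/60 = 13.3% → FirstBank
LTV under 70%: FirstBank 68/88 = 77.3%, Union Mortgage 2551/3863 = 66.0% → FirstBank
FirstBank has the higher rate in both groups.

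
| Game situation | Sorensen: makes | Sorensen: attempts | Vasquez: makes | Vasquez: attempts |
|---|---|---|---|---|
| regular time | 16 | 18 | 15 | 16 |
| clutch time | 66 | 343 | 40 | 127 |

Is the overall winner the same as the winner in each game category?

Regular time: Sorensen 16/18 = 88.9%, Vasquez 15/16 = 93.8% → Vasquez
Clutch time: Sorensen 66/343 = 19.2%, Vasquez 40/127 = 31.5% → Vasquez
Overall: Sorensen 82/361 = 22.7%, Vasquez 55/143 = 38.5% → Vasquez
Vasquez wins overall and in every game group — no reversal.

Yes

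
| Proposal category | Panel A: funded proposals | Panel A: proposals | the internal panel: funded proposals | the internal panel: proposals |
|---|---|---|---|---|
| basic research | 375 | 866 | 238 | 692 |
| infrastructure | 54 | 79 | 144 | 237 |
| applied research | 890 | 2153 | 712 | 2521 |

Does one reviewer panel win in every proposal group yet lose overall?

No

Basic research: Panel A 375/866 = 43.3%, the internal panel 238/692 = 34.4% → Panel A
Infrastructure: Panel A 54/79 = 68.4%, the internal panel 144/237 = 60.8% → Panel A
Applied research: Panel A 890/2153 = 41.3%, the internal panel 712/2521 = 28.2% → Panel A
Overall: Panel A 1319/3098 = 42.6%, the internal panel 1094/3450 = 31.7% → Panel A
Panel A wins overall and in every proposal group — no reversal.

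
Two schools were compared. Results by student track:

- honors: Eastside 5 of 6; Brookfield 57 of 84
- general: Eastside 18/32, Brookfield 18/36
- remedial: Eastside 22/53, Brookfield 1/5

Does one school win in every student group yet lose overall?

Yes

Honors: Eastside 5/6 = 83.3%, Brookfield 57/84 = 67.9% → Eastside
General: Eastside 18/32 = 56.2%, Brookfield 18/36 = 50.0% → Eastside
Remedial: Eastside 22/53 = 41.5%, Brookfield 1/5 = 20.0% → Eastside
Overall: Eastside 45/91 = 49.5%, Brookfield 76/125 = 60.8% → Brookfield
Eastside wins each student group but Brookfield wins overall — the comparison reverses. Eastside's students skew toward remedial, which has a lower base rate.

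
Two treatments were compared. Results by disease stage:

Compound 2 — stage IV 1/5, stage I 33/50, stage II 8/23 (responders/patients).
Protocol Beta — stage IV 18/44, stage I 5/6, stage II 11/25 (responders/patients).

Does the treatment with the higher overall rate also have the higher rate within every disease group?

No

Stage IV: Compound 2 1/5 = 20.0%, Protocol Beta 18/44 = 40.9% → Protocol Beta
Stage I: Compound 2 33/50 = 66.0%, Protocol Beta 5/6 = 83.3% → Protocol Beta
Stage II: Compound 2 8/23 = 34.8%, Protocol Beta 11/25 = 44.0% → Protocol Beta
Overall: Compound 2 42/78 = 53.8%, Protocol Beta 34/75 = 45.3% → Compound 2
Protocol Beta wins each disease group but Compound 2 wins overall — the comparison reverses. Protocol Beta's patients skew toward stage IV, which has a lower base rate.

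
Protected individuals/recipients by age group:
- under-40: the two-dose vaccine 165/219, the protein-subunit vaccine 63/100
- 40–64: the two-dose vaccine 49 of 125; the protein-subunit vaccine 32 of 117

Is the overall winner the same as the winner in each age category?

Under-40: the two-dose vaccine 165/219 = 75.3%, the protein-subunit vaccine 63/100 = 63.0% → the two-dose vaccine
40–64: the two-dose vaccine 49/125 = 39.2%, the protein-subunit vaccine 32/117 = 27.4% → the two-dose vaccine
Overall: the two-dose vaccine 214/344 = 62.2%, the protein-subunit vaccine 95/217 = 43.8% → the two-dose vaccine
The two-dose vaccine wins overall and in every age group — no reversal.

Yes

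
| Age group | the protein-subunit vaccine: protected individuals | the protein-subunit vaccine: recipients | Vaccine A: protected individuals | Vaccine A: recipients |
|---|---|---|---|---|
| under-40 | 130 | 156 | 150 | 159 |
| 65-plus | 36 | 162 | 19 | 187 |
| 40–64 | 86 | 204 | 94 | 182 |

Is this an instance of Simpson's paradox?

No

Under-40: the protein-subunit vaccine 130/156 = 83.3%, Vaccine A 150/159 = 94.3% → Vaccine A
65-plus: the protein-subunit vaccine 36/162 = 22.2%, Vaccine A 19/187 = 10.2% → the protein-subunit vaccine
40–64: the protein-subunit vaccine 86/204 = 42.2%, Vaccine A 94/182 = 51.6% → Vaccine A
Overall: the protein-subunit vaccine 252/522 = 48.3%, Vaccine A 263/528 = 49.8% → Vaccine A
Neither sweeps: the protein-subunit vaccine wins 1 of 3 groups, Vaccine A wins 2. Vaccine A wins overall but not every group — no Simpson reversal.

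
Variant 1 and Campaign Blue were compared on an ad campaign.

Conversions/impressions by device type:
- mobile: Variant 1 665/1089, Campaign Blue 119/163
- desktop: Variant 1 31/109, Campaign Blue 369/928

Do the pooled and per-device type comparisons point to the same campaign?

Mobile: Variant 1 665/1089 = 61.1%, Campaign Blue 119/163 = 73.0% → Campaign Blue
Desktop: Variant 1 31/109 = 28.4%, Campaign Blue 369/928 = 39.8% → Campaign Blue
Overall: Variant 1 696/1198 = 58.1%, Campaign Blue 488/1091 = 44.7% → Variant 1
Campaign Blue wins each device group but Variant 1 wins overall — the comparison reverses. Campaign Blue's impressions skew toward desktop, which has a lower base rate.

No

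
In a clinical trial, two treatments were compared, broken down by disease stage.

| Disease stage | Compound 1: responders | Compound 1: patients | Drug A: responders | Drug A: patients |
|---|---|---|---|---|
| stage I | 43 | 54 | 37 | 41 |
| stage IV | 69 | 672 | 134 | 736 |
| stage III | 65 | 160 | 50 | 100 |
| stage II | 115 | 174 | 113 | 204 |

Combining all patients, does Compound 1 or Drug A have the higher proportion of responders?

Stage I: Compound 1 43/54 = 79.6%, Drug A 37/41 = 90.2% → Drug A
Stage IV: Compound 1 69/672 = 10.3%, Drug A 134/736 = 18.2% → Drug A
Stage III: Compound 1 65/160 = 40.6%, Drug A 50/100 = 50.0% → Drug A
Stage II: Compound 1 115/174 = 66.1%, Drug A 113/204 = 55.4% → Compound 1
Overall: Compound 1 292/1060 = 27.5%, Drug A 334/1081 = 30.9% → Drug A
(Neither sweeps every disease group, but Drug A has the higher pooled rate.)

Drug A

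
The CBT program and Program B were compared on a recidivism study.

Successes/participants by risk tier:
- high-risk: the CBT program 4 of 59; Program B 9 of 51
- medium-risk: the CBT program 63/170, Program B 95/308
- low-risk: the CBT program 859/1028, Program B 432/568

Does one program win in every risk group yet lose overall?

No

High-risk: the CBT program 4/59 = 6.8%, Program B 9/51 = 17.6% → Program B
Medium-risk: the CBT program 63/170 = 37.1%, Program B 95/308 = 30.8% → the CBT program
Low-risk: the CBT program 859/1028 = 83.6%, Program B 432/568 = 76.1% → the CBT program
Overall: the CBT program 926/1257 = 73.7%, Program B 536/927 = 57.8% → the CBT program
Neither sweeps: the CBT program wins 2 of 3 groups, Program B wins 1. The CBT program wins overall but not every group — no Simpson reversal.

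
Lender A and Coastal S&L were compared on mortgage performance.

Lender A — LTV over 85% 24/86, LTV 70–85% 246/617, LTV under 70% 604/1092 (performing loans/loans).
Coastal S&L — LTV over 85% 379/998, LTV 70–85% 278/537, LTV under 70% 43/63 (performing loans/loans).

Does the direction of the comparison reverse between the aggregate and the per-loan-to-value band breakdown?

LTV over 85%: Lender A 24/86 = 27.9%, Coastal S&L 379/998 = 38.0% → Coastal S&L
LTV 70–85%: Lender A 246/617 = 39.9%, Coastal S&L 278/537 = 51.8% → Coastal S&L
LTV under 70%: Lender A 604/1092 = 55.3%, Coastal S&L 43/63 = 68.3% → Coastal S&L
Overall: Lender A 874/1795 = 48.7%, Coastal S&L 700/1598 = 43.8% → Lender A
Coastal S&L wins each loan-to-value group but Lender A wins overall — the comparison reverses. Coastal S&L's loans skew toward LTV over 85%, which has a lower base rate.

Yes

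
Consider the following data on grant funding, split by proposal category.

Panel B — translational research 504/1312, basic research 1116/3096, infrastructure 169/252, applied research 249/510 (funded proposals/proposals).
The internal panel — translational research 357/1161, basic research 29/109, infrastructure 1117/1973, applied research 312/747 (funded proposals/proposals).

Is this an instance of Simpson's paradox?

Translational research: Panel B 504/1312 = 38.4%, the internal panel 357/1161 = 30.7% → Panel B
Basic research: Panel B 1116/3096 = 36.0%, the internal panel 29/109 = 26.6% → Panel B
Infrastructure: Panel B 169/252 = 67.1%, the internal panel 1117/1973 = 56.6% → Panel B
Applied research: Panel B 249/510 = 48.8%, the internal panel 312/747 = 41.8% → Panel B
Overall: Panel B 2038/5170 = 39.4%, the internal panel 1815/3990 = 45.5% → the internal panel
Panel B wins each proposal group but the internal panel wins overall — the comparison reverses. Panel B's proposals skew toward basic research, which has a lower base rate.

Yes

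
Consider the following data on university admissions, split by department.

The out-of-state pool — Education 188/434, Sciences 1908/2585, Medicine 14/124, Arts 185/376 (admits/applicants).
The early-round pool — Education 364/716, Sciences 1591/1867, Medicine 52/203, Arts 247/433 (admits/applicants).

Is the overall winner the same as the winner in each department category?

Yes

Education: the out-of-state pool 188/434 = 43.3%, the early-round pool 364/716 = 50.8% → the early-round pool
Sciences: the out-of-state pool 1908/2585 = 73.8%, the early-round pool 1591/1867 = 85.2% → the early-round pool
Medicine: the out-of-state pool 14/124 = 11.3%, the early-round pool 52/203 = 25.6% → the early-round pool
Arts: the out-of-state pool 185/376 = 49.2%, the early-round pool 247/433 = 57.0% → the early-round pool
Overall: the out-of-state pool 2295/3519 = 65.2%, the early-round pool 2254/3219 = 70.0% → the early-round pool
The early-round pool wins overall and in every department group — no reversal.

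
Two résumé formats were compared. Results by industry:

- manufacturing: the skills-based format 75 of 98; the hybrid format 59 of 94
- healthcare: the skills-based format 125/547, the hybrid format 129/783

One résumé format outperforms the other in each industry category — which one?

the skills-based format

Manufacturing: the skills-based format 75/98 = 76.5%, the hybrid format 59/94 = 62.8% → the skills-based format
Healthcare: the skills-based format 125/547 = 22.9%, the hybrid format 129/783 = 16.5% → the skills-based format
The skills-based format has the higher rate in both groups.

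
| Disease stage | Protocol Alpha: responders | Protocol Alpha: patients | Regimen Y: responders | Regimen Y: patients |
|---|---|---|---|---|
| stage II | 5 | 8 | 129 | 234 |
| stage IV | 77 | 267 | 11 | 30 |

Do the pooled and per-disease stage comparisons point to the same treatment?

Stage II: Protocol Alpha 5/8 = 62.5%, Regimen Y 129/234 = 55.1% → Protocol Alpha
Stage IV: Protocol Alpha 77/267 = 28.8%, Regimen Y 11/30 = 36.7% → Regimen Y
Overall: Protocol Alpha 82/275 = 29.8%, Regimen Y 140/264 = 53.0% → Regimen Y
Neither sweeps: Protocol Alpha wins 1 of 2 groups, Regimen Y wins 1. Regimen Y wins overall but not every group — no Simpson reversal.

No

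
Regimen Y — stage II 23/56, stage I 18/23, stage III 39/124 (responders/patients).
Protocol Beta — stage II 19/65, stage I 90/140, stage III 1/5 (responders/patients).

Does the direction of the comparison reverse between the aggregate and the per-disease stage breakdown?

Yes

Stage II: Regimen Y 23/56 = 41.1%, Protocol Beta 19/65 = 29.2% → Regimen Y
Stage I: Regimen Y 18/23 = 78.3%, Protocol Beta 90/140 = 64.3% → Regimen Y
Stage III: Regimen Y 39/124 = 31.5%, Protocol Beta 1/5 = 20.0% → Regimen Y
Overall: Regimen Y 80/203 = 39.4%, Protocol Beta 110/210 = 52.4% → Protocol Beta
Regimen Y wins each disease group but Protocol Beta wins overall — the comparison reverses. Regimen Y's patients skew toward stage III, which has a lower base rate.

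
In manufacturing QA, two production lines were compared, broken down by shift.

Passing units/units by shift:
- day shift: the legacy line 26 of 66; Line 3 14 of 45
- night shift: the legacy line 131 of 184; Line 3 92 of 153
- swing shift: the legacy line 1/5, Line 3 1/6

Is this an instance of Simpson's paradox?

No

Day shift: the legacy line 26/66 = 39.4%, Line 3 14/45 = 31.1% → the legacy line
Night shift: the legacy line 131/184 = 71.2%, Line 3 92/153 = 60.1% → the legacy line
Swing shift: the legacy line 1/5 = 20.0%, Line 3 1/6 = 16.7% → the legacy line
Overall: the legacy line 158/255 = 62.0%, Line 3 107/204 = 52.5% → the legacy line
The legacy line wins overall and in every shift group — no reversal.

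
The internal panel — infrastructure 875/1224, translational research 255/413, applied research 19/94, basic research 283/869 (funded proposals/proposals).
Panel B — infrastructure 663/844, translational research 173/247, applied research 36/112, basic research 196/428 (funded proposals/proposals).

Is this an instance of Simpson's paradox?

No

Infrastructure: the internal panel 875/1224 = 71.5%, Panel B 663/844 = 78.6% → Panel B
Translational research: the internal panel 255/413 = 61.7%, Panel B 173/247 = 70.0% → Panel B
Applied research: the internal panel 19/94 = 20.2%, Panel B 36/112 = 32.1% → Panel B
Basic research: the internal panel 283/869 = 32.6%, Panel B 196/428 = 45.8% → Panel B
Overall: the internal panel 1432/2600 = 55.1%, Panel B 1068/1631 = 65.5% → Panel B
Panel B wins overall and in every proposal group — no reversal.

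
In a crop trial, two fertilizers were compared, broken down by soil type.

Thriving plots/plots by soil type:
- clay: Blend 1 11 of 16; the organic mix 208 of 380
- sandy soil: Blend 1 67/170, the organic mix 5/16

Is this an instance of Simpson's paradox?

Clay: Blend 1 11/16 = 68.8%, the organic mix 208/380 = 54.7% → Blend 1
Sandy soil: Blend 1 67/170 = 39.4%, the organic mix 5/16 = 31.2% → Blend 1
Overall: Blend 1 78/186 = 41.9%, the organic mix 213/396 = 53.8% → the organic mix
Blend 1 wins each soil group but the organic mix wins overall — the comparison reverses. Blend 1's plots skew toward sandy soil, which has a lower base rate.

Yes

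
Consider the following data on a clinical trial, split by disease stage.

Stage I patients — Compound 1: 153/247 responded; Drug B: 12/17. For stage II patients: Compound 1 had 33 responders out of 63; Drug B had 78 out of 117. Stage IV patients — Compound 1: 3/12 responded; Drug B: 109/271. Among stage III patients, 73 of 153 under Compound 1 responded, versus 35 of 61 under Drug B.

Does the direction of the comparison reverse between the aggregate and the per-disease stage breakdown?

Yes

Stage I: Compound 1 153/247 = 61.9%, Drug B 12/17 = 70.6% → Drug B
Stage II: Compound 1 33/63 = 52.4%, Drug B 78/117 = 66.7% → Drug B
Stage IV: Compound 1 3/12 = 25.0%, Drug B 109/271 = 40.2% → Drug B
Stage III: Compound 1 73/153 = 47.7%, Drug B 35/61 = 57.4% → Drug B
Overall: Compound 1 262/475 = 55.2%, Drug B 234/466 = 50.2% → Compound 1
Drug B wins each disease group but Compound 1 wins overall — the comparison reverses. Drug B's patients skew toward stage IV, which has a lower base rate.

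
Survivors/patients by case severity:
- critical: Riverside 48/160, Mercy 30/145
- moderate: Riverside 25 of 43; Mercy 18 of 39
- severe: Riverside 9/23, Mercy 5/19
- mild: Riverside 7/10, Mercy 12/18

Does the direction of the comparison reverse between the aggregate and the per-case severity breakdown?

No

Critical: Riverside 48/160 = 30.0%, Mercy 30/145 = 20.7% → Riverside
Moderate: Riverside 25/43 = 58.1%, Mercy 18/39 = 46.2% → Riverside
Severe: Riverside 9/23 = 39.1%, Mercy 5/19 = 26.3% → Riverside
Mild: Riverside 7/10 = 70.0%, Mercy 12/18 = 66.7% → Riverside
Overall: Riverside 89/236 = 37.7%, Mercy 65/221 = 29.4% → Riverside
Riverside wins overall and in every case group — no reversal.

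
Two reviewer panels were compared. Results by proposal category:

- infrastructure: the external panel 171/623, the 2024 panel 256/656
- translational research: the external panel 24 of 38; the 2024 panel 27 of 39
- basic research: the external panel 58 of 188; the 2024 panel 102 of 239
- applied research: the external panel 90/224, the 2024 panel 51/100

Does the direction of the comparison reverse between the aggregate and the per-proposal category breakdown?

No

Infrastructure: the external panel 171/623 = 27.4%, the 2024 panel 256/656 = 39.0% → the 2024 panel
Translational research: the external panel 24/38 = 63.2%, the 2024 panel 27/39 = 69.2% → the 2024 panel
Basic research: the external panel 58/188 = 30.9%, the 2024 panel 102/239 = 42.7% → the 2024 panel
Applied research: the external panel 90/224 = 40.2%, the 2024 panel 51/100 = 51.0% → the 2024 panel
Overall: the external panel 343/1073 = 32.0%, the 2024 panel 436/1034 = 42.2% → the 2024 panel
The 2024 panel wins overall and in every proposal group — no reversal.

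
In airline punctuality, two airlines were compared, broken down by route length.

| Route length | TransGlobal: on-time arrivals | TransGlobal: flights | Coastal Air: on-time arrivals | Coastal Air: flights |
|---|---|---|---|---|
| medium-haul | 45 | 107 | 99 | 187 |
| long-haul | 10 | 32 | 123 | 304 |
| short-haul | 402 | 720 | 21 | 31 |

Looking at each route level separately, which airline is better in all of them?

Coastal Air

Medium-haul: TransGlobal 45/107 = 42.1%, Coastal Air 99/187 = 52.9% → Coastal Air
Long-haul: TransGlobal 10/32 = 31.2%, Coastal Air 123/304 = 40.5% → Coastal Air
Short-haul: TransGlobal 402/720 = 55.8%, Coastal Air 21/31 = 67.7% → Coastal Air
Coastal Air has the higher rate in all 3 groups.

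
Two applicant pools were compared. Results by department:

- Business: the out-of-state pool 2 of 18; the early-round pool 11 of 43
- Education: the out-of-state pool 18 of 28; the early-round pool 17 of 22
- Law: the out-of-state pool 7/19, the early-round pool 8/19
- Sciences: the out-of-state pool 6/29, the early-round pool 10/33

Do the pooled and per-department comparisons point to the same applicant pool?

Yes

Business: the out-of-state pool 2/18 = 11.1%, the early-round pool 11/43 = 25.6% → the early-round pool
Education: the out-of-state pool 18/28 = 64.3%, the early-round pool 17/22 = 77.3% → the early-round pool
Law: the out-of-state pool 7/19 = 36.8%, the early-round pool 8/19 = 42.1% → the early-round pool
Sciences: the out-of-state pool 6/29 = 20.7%, the early-round pool 10/33 = 30.3% → the early-round pool
Overall: the out-of-state pool 33/94 = 35.1%, the early-round pool 46/117 = 39.3% → the early-round pool
The early-round pool wins overall and in every department group — no reversal.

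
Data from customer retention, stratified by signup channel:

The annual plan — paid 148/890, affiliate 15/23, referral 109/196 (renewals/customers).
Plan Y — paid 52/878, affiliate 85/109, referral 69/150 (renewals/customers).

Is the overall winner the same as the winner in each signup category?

No

Paid: the annual plan 148/890 = 16.6%, Plan Y 52/878 = 5.9% → the annual plan
Affiliate: the annual plan 15/23 = 65.2%, Plan Y 85/109 = 78.0% → Plan Y
Referral: the annual plan 109/196 = 55.6%, Plan Y 69/150 = 46.0% → the annual plan
Overall: the annual plan 272/1109 = 24.5%, Plan Y 206/1137 = 18.1% → the annual plan
Neither sweeps: the annual plan wins 2 of 3 groups, Plan Y wins 1. The annual plan wins overall but not every group — no Simpson reversal.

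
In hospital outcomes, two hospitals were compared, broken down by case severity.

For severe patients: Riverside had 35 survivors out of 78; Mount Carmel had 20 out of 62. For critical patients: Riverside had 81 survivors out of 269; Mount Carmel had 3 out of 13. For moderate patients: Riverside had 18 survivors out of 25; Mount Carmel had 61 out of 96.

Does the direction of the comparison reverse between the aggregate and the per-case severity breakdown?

Severe: Riverside 35/78 = 44.9%, Mount Carmel 20/62 = 32.3% → Riverside
Critical: Riverside 81/269 = 30.1%, Mount Carmel 3/13 = 23.1% → Riverside
Moderate: Riverside 18/25 = 72.0%, Mount Carmel 61/96 = 63.5% → Riverside
Overall: Riverside 134/372 = 36.0%, Mount Carmel 84/171 = 49.1% → Mount Carmel
Riverside wins each case group but Mount Carmel wins overall — the comparison reverses. Riverside's patients skew toward critical, which has a lower base rate.

Yes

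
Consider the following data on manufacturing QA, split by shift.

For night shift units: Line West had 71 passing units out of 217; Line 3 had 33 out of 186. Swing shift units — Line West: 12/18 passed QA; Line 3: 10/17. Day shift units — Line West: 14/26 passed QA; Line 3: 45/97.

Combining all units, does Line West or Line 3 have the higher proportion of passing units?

Night shift: Line West 71/217 = 32.7%, Line 3 33/186 = 17.7% → Line West
Swing shift: Line West 12/18 = 66.7%, Line 3 10/17 = 58.8% → Line West
Day shift: Line West 14/26 = 53.8%, Line 3 45/97 = 46.4% → Line West
Overall: Line West 97/261 = 37.2%, Line 3 88/300 = 29.3% → Line West

Line West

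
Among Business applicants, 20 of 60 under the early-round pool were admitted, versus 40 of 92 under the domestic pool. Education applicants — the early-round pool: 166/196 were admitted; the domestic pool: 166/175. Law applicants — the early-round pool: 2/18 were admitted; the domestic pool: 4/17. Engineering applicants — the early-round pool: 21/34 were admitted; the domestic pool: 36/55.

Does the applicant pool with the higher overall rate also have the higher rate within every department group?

Yes

Business: the early-round pool 20/60 = 33.3%, the domestic pool 40/92 = 43.5% → the domestic pool
Education: the early-round pool 166/196 = 84.7%, the domestic pool 166/175 = 94.9% → the domestic pool
Law: the early-round pool 2/18 = 11.1%, the domestic pool 4/17 = 23.5% → the domestic pool
Engineering: the early-round pool 21/34 = 61.8%, the domestic pool 36/55 = 65.5% → the domestic pool
Overall: the early-round pool 209/308 = 67.9%, the domestic pool 246/339 = 72.6% → the domestic pool
The domestic pool wins overall and in every department group — no reversal.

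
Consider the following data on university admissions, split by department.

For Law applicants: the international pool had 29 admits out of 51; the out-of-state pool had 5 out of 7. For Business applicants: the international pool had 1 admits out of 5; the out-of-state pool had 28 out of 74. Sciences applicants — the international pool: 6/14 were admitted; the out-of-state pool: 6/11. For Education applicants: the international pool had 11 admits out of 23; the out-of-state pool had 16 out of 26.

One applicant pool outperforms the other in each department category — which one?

Law: the international pool 29/51 = 56.9%, the out-of-state pool 5/7 = 71.4% → the out-of-state pool
Business: the international pool 1/5 = 20.0%, the out-of-state pool 28/74 = 37.8% → the out-of-state pool
Sciences: the international pool 6/14 = 42.9%, the out-of-state pool 6/11 = 54.5% → the out-of-state pool
Education: the international pool 11/23 = 47.8%, the out-of-state pool 16/26 = 61.5% → the out-of-state pool
The out-of-state pool has the higher rate in all 4 groups.

the out-of-state pool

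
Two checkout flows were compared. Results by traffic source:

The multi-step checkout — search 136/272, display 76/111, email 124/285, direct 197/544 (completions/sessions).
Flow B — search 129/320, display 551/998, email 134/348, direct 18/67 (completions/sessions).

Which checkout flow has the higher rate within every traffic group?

the multi-step checkout

Search: the multi-step checkout 136/272 = 50.0%, Flow B 129/320 = 40.3% → the multi-step checkout
Display: the multi-step checkout 76/111 = 68.5%, Flow B 551/998 = 55.2% → the multi-step checkout
Email: the multi-step checkout 124/285 = 43.5%, Flow B 134/348 = 38.5% → the multi-step checkout
Direct: the multi-step checkout 197/544 = 36.2%, Flow B 18/67 = 26.9% → the multi-step checkout
The multi-step checkout has the higher rate in all 4 groups.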